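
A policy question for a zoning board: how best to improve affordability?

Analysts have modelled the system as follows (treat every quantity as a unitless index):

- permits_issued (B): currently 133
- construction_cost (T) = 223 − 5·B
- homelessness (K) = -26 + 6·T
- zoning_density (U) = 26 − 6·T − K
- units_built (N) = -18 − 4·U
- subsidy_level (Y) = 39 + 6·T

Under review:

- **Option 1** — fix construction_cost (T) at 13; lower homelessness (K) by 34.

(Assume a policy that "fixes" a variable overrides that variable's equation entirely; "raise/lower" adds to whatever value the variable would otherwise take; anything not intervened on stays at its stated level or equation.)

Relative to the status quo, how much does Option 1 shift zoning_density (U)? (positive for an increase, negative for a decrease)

-5426

Baseline:
  B = 133
  T = 223 − 5·133 = -442
  K = -26 + 6·(-442) = -2678
  U = 26 − 6·(-442) − (-2678) = 5356
Option 1 (T := 13, K − 34):
  B = 133
  T = 13
  K = -26 + 6·13 (−34 from intervention) = 18
  U = 26 − 6·13 − 18 = -70
Change in U: -70 − 5356 = -5426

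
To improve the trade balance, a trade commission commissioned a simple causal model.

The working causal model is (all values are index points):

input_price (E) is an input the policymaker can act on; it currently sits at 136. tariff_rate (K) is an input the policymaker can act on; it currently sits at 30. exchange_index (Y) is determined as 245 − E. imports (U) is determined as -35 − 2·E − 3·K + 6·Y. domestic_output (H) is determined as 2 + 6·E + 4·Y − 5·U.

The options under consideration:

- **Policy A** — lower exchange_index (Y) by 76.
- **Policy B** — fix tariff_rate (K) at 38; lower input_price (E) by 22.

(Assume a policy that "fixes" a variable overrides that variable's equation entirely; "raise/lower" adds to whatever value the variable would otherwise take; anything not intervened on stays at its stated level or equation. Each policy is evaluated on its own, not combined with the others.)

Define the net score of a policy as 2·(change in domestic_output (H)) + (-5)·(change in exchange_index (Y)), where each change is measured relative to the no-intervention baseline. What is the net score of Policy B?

-1718

Baseline:
  E = 136
  K = 30
  Y = 245 − 136 = 109
  U = -35 − 2·136 − 3·30 + 6·109 = 257
  H = 2 + 6·136 + 4·109 − 5·257 = -31
Policy B (K := 38, E − 22):
  E = 136 − 22 = 114
  K = 38
  Y = 245 − 114 = 131
  U = -35 − 2·114 − 3·38 + 6·131 = 409
  H = 2 + 6·114 + 4·131 − 5·409 = -835
ΔH = -835 − (-31) = -804; ΔY = 131 − 109 = 22
Score = 2·(-804) + (-5)·22 = -1718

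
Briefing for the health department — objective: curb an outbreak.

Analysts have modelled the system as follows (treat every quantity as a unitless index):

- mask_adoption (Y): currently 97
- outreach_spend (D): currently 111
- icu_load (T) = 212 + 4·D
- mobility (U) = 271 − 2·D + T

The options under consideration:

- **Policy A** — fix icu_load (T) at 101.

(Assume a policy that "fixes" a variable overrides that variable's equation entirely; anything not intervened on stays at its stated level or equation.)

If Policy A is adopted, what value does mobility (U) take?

Policy A (T := 101):
  D = 111
  T = 101
  U = 271 − 2·111 + 101 = 150

150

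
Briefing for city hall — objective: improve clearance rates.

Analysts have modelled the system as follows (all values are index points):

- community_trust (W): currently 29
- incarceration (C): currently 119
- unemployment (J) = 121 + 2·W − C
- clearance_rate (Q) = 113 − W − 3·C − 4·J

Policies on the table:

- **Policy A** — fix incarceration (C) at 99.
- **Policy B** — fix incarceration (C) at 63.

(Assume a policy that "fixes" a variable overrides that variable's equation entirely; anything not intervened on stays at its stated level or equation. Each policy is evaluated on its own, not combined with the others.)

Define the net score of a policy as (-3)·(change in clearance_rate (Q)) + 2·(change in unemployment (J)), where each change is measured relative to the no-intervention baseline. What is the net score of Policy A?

100

Baseline:
  W = 29
  C = 119
  J = 121 + 2·29 − 119 = 60
  Q = 113 − 29 − 3·119 − 4·60 = -513
Policy A (C := 99):
  W = 29
  C = 99
  J = 121 + 2·29 − 99 = 80
  Q = 113 − 29 − 3·99 − 4·80 = -533
ΔQ = -533 − (-513) = -20; ΔJ = 80 − 60 = 20
Score = (-3)·(-20) + 2·20 = 100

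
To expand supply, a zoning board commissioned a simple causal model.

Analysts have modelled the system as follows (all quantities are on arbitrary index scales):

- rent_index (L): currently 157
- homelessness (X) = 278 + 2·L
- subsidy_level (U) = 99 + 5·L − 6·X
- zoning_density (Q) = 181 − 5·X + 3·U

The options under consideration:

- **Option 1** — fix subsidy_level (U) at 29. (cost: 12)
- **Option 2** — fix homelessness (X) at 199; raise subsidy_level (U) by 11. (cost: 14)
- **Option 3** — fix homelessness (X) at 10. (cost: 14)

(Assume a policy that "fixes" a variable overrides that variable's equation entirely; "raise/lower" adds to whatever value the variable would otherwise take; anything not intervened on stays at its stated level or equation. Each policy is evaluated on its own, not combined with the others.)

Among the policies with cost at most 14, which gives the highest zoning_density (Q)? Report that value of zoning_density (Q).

Option 1 (U := 29):
  L = 157
  X = 278 + 2·157 = 592
  U = 29
  Q = 181 − 5·592 + 3·29 = -2692
Option 2 (X := 199, U + 11):
  L = 157
  X = 199
  U = 99 + 5·157 − 6·199 (+11 from intervention) = -299
  Q = 181 − 5·199 + 3·(-299) = -1711
Option 3 (X := 10):
  L = 157
  X = 10
  U = 99 + 5·157 − 6·10 = 824
  Q = 181 − 5·10 + 3·824 = 2603
Comparing — Option 1: Q=-2692, Option 2: Q=-1711, Option 3: Q=2603. Highest is 2603 (Option 3).

2603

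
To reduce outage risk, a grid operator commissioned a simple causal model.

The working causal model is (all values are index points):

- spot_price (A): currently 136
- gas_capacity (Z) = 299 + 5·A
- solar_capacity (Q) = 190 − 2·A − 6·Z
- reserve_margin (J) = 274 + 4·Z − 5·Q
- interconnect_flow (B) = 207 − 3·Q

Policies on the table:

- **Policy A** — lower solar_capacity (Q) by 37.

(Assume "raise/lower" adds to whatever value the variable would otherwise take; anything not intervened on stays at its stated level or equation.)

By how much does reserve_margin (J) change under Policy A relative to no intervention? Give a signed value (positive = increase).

185

Baseline:
  A = 136
  Z = 299 + 5·136 = 979
  Q = 190 − 2·136 − 6·979 = -5956
  J = 274 + 4·979 − 5·(-5956) = 33970
Policy A (Q − 37):
  A = 136
  Z = 299 + 5·136 = 979
  Q = 190 − 2·136 − 6·979 (−37 from intervention) = -5993
  J = 274 + 4·979 − 5·(-5993) = 34155
Change in J: 34155 − 33970 = 185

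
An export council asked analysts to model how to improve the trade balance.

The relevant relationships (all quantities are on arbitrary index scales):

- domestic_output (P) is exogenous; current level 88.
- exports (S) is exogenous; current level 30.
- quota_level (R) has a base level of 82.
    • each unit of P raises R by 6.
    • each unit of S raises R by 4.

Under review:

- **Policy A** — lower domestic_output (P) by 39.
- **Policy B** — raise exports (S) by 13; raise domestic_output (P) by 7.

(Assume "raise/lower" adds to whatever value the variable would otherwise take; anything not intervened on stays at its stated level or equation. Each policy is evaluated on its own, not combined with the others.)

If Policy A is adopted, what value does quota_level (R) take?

496

Policy A (P − 39):
  P = 88 − 39 = 49
  S = 30
  R = 82 + 6·49 + 4·30 = 496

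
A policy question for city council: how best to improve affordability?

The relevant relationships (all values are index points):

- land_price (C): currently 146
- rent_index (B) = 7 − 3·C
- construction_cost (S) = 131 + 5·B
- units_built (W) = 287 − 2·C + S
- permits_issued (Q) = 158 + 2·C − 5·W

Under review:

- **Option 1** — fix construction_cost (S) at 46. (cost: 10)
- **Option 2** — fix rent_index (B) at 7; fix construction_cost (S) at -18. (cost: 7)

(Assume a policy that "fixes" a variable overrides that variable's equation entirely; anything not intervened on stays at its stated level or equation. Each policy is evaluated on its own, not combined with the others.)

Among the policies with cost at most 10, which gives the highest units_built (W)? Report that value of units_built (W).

41

Option 1 (S := 46):
  C = 146
  B = 7 − 3·146 = -431
  S = 46
  W = 287 − 2·146 + 46 = 41
Option 2 (B := 7, S := -18):
  C = 146
  B = 7
  S = -18
  W = 287 − 2·146 + (-18) = -23
Comparing — Option 1: W=41, Option 2: W=-23. Highest is 41 (Option 1).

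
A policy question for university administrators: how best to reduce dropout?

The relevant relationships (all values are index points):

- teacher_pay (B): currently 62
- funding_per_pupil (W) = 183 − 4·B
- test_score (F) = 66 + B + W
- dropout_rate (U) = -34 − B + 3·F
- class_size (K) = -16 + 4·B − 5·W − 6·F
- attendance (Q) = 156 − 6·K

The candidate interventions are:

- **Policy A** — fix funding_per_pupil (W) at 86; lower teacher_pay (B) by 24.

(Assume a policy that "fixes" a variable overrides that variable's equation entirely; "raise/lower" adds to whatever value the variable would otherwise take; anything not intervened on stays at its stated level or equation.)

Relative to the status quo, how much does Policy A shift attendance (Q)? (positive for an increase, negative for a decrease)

9678

Baseline:
  B = 62
  W = 183 − 4·62 = -65
  F = 66 + 62 + (-65) = 63
  K = -16 + 4·62 − 5·(-65) − 6·63 = 179
  Q = 156 − 6·179 = -918
Policy A (W := 86, B − 24):
  B = 62 − 24 = 38
  W = 86
  F = 66 + 38 + 86 = 190
  K = -16 + 4·38 − 5·86 − 6·190 = -1434
  Q = 156 − 6·(-1434) = 8760
Change in Q: 8760 − (-918) = 9678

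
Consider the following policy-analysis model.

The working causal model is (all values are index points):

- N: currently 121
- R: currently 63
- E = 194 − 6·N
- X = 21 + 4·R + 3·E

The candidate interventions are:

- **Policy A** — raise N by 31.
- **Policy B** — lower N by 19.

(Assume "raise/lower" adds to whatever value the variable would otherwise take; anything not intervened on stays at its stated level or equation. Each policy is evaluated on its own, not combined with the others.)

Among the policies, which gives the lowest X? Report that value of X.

-1881

Policy A (N + 31):
  N = 121 + 31 = 152
  R = 63
  E = 194 − 6·152 = -718
  X = 21 + 4·63 + 3·(-718) = -1881
Policy B (N − 19):
  N = 121 − 19 = 102
  R = 63
  E = 194 − 6·102 = -418
  X = 21 + 4·63 + 3·(-418) = -981
Comparing — Policy A: X=-1881, Policy B: X=-981. Lowest is -1881 (Policy A).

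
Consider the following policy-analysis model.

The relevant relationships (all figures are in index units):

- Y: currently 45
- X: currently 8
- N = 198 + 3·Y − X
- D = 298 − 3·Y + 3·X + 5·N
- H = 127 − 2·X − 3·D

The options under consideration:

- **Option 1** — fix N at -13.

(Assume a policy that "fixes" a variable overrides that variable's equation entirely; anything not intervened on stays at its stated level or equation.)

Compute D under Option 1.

Option 1 (N := -13):
  Y = 45
  X = 8
  N = -13
  D = 298 − 3·45 + 3·8 + 5·(-13) = 122

122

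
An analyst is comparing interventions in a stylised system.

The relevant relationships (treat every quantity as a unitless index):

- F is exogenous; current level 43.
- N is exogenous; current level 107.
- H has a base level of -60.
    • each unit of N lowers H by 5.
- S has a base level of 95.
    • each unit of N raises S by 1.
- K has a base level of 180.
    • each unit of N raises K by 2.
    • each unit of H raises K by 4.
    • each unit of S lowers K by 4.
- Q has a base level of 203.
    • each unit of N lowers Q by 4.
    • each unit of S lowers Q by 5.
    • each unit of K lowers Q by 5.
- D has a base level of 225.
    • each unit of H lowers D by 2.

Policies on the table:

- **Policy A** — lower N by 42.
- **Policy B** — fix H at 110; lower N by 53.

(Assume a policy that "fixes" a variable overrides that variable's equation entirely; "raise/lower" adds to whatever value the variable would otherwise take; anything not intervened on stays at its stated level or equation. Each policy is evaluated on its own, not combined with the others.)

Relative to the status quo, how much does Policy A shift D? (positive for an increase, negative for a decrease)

Baseline:
  N = 107
  H = -60 − 5·107 = -595
  D = 225 − 2·(-595) = 1415
Policy A (N − 42):
  N = 107 − 42 = 65
  H = -60 − 5·65 = -385
  D = 225 − 2·(-385) = 995
Change in D: 995 − 1415 = -420

-420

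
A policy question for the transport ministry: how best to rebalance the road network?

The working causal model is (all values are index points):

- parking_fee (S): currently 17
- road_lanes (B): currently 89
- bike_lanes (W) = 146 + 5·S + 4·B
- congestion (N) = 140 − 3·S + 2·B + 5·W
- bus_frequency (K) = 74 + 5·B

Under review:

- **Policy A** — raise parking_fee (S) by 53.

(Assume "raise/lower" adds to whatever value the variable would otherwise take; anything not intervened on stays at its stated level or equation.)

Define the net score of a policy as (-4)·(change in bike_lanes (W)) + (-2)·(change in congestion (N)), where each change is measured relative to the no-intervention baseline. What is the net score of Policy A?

-3392

Baseline:
  S = 17
  B = 89
  W = 146 + 5·17 + 4·89 = 587
  N = 140 − 3·17 + 2·89 + 5·587 = 3202
Policy A (S + 53):
  S = 17 + 53 = 70
  B = 89
  W = 146 + 5·70 + 4·89 = 852
  N = 140 − 3·70 + 2·89 + 5·852 = 4368
ΔW = 852 − 587 = 265; ΔN = 4368 − 3202 = 1166
Score = (-4)·265 + (-2)·1166 = -3392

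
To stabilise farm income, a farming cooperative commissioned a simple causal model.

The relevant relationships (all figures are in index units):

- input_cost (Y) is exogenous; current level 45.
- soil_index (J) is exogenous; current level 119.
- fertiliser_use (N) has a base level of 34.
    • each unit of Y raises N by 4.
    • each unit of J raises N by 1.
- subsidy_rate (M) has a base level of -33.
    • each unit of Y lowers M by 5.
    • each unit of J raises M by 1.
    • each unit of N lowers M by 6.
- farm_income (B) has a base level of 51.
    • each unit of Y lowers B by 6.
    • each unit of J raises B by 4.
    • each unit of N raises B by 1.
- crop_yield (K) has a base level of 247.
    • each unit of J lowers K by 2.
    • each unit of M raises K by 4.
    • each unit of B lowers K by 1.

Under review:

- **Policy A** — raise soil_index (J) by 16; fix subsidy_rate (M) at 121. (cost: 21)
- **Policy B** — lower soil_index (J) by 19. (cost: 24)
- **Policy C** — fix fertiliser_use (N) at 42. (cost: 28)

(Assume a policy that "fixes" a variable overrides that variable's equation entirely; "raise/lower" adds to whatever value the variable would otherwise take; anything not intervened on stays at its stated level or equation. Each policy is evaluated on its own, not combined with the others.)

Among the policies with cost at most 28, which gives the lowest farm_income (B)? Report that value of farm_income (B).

Policy A (J + 16, M := 121):
  Y = 45
  J = 119 + 16 = 135
  N = 34 + 4·45 + 135 = 349
  B = 51 − 6·45 + 4·135 + 349 = 670
Policy B (J − 19):
  Y = 45
  J = 119 − 19 = 100
  N = 34 + 4·45 + 100 = 314
  B = 51 − 6·45 + 4·100 + 314 = 495
Policy C (N := 42):
  Y = 45
  J = 119
  N = 42
  B = 51 − 6·45 + 4·119 + 42 = 299
Comparing — Policy A: B=670, Policy B: B=495, Policy C: B=299. Lowest is 299 (Policy C).

299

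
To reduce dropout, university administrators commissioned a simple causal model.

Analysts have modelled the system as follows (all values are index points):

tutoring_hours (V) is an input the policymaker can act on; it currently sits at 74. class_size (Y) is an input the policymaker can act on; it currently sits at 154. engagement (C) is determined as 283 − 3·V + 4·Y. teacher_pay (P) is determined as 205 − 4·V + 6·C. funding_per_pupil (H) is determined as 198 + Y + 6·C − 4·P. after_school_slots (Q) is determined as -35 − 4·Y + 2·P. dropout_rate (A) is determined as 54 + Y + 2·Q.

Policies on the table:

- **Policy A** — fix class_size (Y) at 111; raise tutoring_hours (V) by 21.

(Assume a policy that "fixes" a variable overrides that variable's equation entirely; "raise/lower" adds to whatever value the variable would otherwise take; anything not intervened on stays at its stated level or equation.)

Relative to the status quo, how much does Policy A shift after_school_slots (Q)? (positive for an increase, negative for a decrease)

Baseline:
  V = 74
  Y = 154
  C = 283 − 3·74 + 4·154 = 677
  P = 205 − 4·74 + 6·677 = 3971
  Q = -35 − 4·154 + 2·3971 = 7291
Policy A (Y := 111, V + 21):
  V = 74 + 21 = 95
  Y = 111
  C = 283 − 3·95 + 4·111 = 442
  P = 205 − 4·95 + 6·442 = 2477
  Q = -35 − 4·111 + 2·2477 = 4475
Change in Q: 4475 − 7291 = -2816

-2816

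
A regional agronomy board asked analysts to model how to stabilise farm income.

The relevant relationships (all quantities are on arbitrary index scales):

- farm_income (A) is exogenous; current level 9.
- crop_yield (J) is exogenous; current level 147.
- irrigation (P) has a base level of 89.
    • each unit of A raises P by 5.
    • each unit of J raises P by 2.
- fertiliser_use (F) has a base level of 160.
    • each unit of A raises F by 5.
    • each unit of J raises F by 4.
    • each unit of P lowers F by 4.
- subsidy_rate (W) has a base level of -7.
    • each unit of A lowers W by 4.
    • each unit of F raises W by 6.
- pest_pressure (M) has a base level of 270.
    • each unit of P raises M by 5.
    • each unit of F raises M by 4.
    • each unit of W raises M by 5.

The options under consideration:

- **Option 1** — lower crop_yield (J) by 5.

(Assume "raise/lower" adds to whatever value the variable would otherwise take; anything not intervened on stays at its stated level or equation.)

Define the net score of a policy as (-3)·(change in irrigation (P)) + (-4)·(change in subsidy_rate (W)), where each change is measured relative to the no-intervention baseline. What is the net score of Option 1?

-450

Baseline:
  A = 9
  J = 147
  P = 89 + 5·9 + 2·147 = 428
  F = 160 + 5·9 + 4·147 − 4·428 = -919
  W = -7 − 4·9 + 6·(-919) = -5557
Option 1 (J − 5):
  A = 9
  J = 147 − 5 = 142
  P = 89 + 5·9 + 2·142 = 418
  F = 160 + 5·9 + 4·142 − 4·418 = -899
  W = -7 − 4·9 + 6·(-899) = -5437
ΔP = 418 − 428 = -10; ΔW = -5437 − (-5557) = 120
Score = (-3)·(-10) + (-4)·120 = -450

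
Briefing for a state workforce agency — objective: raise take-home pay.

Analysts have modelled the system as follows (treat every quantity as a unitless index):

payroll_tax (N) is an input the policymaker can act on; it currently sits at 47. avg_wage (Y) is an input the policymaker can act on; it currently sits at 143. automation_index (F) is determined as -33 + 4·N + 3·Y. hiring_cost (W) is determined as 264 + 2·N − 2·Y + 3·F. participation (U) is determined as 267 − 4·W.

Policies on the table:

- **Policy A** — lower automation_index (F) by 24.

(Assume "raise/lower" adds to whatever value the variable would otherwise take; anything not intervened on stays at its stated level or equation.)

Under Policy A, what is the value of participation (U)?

-6741

Policy A (F − 24):
  N = 47
  Y = 143
  F = -33 + 4·47 + 3·143 (−24 from intervention) = 560
  W = 264 + 2·47 − 2·143 + 3·560 = 1752
  U = 267 − 4·1752 = -6741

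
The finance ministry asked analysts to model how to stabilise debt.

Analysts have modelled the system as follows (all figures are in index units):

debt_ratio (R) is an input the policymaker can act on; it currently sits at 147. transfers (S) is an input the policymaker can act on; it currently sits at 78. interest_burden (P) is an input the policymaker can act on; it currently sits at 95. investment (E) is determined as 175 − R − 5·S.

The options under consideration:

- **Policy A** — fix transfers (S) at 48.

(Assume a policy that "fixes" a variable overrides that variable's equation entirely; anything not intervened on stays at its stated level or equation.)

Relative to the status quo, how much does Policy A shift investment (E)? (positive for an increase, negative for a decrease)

Baseline:
  R = 147
  S = 78
  E = 175 − 147 − 5·78 = -362
Policy A (S := 48):
  R = 147
  S = 48
  E = 175 − 147 − 5·48 = -212
Change in E: -212 − (-362) = 150

150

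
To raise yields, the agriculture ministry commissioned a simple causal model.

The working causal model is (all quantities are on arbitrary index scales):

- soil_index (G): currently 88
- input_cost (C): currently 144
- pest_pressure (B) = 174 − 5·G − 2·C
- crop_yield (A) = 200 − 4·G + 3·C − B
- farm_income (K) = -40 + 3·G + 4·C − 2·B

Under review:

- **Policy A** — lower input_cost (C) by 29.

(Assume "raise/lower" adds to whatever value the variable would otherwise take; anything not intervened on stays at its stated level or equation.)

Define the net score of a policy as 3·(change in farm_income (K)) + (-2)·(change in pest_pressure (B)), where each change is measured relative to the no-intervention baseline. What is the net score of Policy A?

-812

Baseline:
  G = 88
  C = 144
  B = 174 − 5·88 − 2·144 = -554
  K = -40 + 3·88 + 4·144 − 2·(-554) = 1908
Policy A (C − 29):
  G = 88
  C = 144 − 29 = 115
  B = 174 − 5·88 − 2·115 = -496
  K = -40 + 3·88 + 4·115 − 2·(-496) = 1676
ΔK = 1676 − 1908 = -232; ΔB = -496 − (-554) = 58
Score = 3·(-232) + (-2)·58 = -812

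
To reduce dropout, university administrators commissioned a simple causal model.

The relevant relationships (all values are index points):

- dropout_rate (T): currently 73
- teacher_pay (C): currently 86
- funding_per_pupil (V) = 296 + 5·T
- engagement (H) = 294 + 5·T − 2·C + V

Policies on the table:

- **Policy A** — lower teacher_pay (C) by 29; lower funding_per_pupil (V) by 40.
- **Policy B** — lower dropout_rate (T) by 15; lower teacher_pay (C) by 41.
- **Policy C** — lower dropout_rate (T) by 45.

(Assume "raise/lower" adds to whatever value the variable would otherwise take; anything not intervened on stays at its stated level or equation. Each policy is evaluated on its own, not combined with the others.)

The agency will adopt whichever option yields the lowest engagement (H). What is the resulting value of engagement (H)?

Policy A (C − 29, V − 40):
  T = 73
  C = 86 − 29 = 57
  V = 296 + 5·73 (−40 from intervention) = 621
  H = 294 + 5·73 − 2·57 + 621 = 1166
Policy B (T − 15, C − 41):
  T = 73 − 15 = 58
  C = 86 − 41 = 45
  V = 296 + 5·58 = 586
  H = 294 + 5·58 − 2·45 + 586 = 1080
Policy C (T − 45):
  T = 73 − 45 = 28
  C = 86
  V = 296 + 5·28 = 436
  H = 294 + 5·28 − 2·86 + 436 = 698
Comparing — Policy A: H=1166, Policy B: H=1080, Policy C: H=698. Lowest is 698 (Policy C).

698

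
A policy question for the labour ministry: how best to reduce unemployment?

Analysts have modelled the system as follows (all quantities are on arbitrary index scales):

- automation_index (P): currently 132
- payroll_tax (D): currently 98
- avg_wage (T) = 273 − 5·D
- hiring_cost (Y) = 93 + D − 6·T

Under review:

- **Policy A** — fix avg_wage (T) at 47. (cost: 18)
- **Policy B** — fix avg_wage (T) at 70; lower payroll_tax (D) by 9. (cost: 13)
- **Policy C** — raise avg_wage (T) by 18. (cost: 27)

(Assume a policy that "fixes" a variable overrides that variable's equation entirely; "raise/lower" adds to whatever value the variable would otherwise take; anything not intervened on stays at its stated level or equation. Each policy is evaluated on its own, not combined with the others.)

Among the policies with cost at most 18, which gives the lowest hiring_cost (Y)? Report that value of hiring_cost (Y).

-238

Policy A (T := 47):
  D = 98
  T = 47
  Y = 93 + 98 − 6·47 = -91
Policy B (T := 70, D − 9):
  D = 98 − 9 = 89
  T = 70
  Y = 93 + 89 − 6·70 = -238
Comparing — Policy A: Y=-91, Policy B: Y=-238. Lowest is -238 (Policy B).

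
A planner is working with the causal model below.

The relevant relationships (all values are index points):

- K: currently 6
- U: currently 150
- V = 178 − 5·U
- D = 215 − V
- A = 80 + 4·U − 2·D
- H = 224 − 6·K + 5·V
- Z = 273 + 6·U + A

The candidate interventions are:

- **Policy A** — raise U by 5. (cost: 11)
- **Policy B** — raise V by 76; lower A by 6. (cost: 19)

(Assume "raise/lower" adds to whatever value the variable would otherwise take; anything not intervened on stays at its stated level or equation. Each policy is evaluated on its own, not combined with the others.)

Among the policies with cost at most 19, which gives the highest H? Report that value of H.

-2292

Policy A (U + 5):
  K = 6
  U = 150 + 5 = 155
  V = 178 − 5·155 = -597
  H = 224 − 6·6 + 5·(-597) = -2797
Policy B (V + 76, A − 6):
  K = 6
  U = 150
  V = 178 − 5·150 (+76 from intervention) = -496
  H = 224 − 6·6 + 5·(-496) = -2292
Comparing — Policy A: H=-2797, Policy B: H=-2292. Highest is -2292 (Policy B).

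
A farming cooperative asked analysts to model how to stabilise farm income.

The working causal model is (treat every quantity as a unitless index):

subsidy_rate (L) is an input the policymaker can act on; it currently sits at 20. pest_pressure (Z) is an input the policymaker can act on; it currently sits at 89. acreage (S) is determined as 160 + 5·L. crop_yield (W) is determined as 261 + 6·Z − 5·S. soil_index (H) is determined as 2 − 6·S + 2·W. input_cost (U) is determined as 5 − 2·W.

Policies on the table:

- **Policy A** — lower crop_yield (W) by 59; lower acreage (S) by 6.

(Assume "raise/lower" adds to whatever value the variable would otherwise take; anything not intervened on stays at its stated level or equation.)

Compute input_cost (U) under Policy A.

Policy A (W − 59, S − 6):
  L = 20
  Z = 89
  S = 160 + 5·20 (−6 from intervention) = 254
  W = 261 + 6·89 − 5·254 (−59 from intervention) = -534
  U = 5 − 2·(-534) = 1073

1073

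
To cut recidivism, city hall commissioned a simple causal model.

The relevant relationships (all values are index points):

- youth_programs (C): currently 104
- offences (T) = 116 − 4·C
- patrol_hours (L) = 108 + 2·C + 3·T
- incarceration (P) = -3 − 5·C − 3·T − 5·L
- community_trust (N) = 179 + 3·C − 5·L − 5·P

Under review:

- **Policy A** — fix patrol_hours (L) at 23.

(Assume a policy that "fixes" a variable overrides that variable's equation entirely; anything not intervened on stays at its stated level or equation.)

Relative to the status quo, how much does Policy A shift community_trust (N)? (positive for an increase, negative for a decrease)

Baseline:
  C = 104
  T = 116 − 4·104 = -300
  L = 108 + 2·104 + 3·(-300) = -584
  P = -3 − 5·104 − 3·(-300) − 5·(-584) = 3297
  N = 179 + 3·104 − 5·(-584) − 5·3297 = -13074
Policy A (L := 23):
  C = 104
  T = 116 − 4·104 = -300
  L = 23
  P = -3 − 5·104 − 3·(-300) − 5·23 = 262
  N = 179 + 3·104 − 5·23 − 5·262 = -934
Change in N: -934 − (-13074) = 12140

12140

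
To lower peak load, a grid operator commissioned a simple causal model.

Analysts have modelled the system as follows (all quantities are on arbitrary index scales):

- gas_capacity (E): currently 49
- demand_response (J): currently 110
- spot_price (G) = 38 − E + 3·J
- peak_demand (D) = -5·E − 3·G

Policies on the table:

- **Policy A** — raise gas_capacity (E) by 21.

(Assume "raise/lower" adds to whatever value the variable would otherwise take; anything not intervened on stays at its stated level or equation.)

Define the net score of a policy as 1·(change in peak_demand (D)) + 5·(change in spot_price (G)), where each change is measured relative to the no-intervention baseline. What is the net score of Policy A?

-147

Baseline:
  E = 49
  J = 110
  G = 38 − 49 + 3·110 = 319
  D = 0 − 5·49 − 3·319 = -1202
Policy A (E + 21):
  E = 49 + 21 = 70
  J = 110
  G = 38 − 70 + 3·110 = 298
  D = 0 − 5·70 − 3·298 = -1244
ΔD = -1244 − (-1202) = -42; ΔG = 298 − 319 = -21
Score = 1·(-42) + 5·(-21) = -147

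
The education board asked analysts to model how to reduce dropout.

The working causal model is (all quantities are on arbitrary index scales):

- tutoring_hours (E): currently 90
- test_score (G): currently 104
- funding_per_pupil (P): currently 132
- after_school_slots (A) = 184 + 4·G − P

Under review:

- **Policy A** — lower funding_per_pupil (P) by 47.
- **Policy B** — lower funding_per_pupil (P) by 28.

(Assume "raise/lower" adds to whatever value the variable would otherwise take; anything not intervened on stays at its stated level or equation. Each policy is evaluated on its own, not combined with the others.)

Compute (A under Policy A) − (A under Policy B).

Policy A (P − 47):
  G = 104
  P = 132 − 47 = 85
  A = 184 + 4·104 − 85 = 515
Policy B (P − 28):
  G = 104
  P = 132 − 28 = 104
  A = 184 + 4·104 − 104 = 496
A: 515 − 496 = 19

19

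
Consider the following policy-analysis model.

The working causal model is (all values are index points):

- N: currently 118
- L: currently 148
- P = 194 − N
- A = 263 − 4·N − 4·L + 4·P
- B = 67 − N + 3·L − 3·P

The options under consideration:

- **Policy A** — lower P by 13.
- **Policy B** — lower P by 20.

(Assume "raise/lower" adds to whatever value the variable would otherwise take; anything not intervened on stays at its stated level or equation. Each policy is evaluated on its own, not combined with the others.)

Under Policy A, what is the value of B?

204

Policy A (P − 13):
  N = 118
  L = 148
  P = 194 − 118 (−13 from intervention) = 63
  B = 67 − 118 + 3·148 − 3·63 = 204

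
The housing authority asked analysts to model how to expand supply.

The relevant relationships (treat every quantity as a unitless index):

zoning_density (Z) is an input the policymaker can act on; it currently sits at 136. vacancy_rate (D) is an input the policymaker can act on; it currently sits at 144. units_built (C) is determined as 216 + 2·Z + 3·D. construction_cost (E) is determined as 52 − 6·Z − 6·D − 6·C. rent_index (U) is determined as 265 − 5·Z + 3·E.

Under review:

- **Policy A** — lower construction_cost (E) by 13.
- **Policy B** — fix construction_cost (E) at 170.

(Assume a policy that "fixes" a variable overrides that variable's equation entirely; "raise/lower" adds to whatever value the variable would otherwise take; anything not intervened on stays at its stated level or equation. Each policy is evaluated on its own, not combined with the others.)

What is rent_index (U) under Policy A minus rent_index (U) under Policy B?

-21993

Policy A (E − 13):
  Z = 136
  D = 144
  C = 216 + 2·136 + 3·144 = 920
  E = 52 − 6·136 − 6·144 − 6·920 (−13 from intervention) = -7161
  U = 265 − 5·136 + 3·(-7161) = -21898
Policy B (E := 170):
  Z = 136
  D = 144
  C = 216 + 2·136 + 3·144 = 920
  E = 170
  U = 265 − 5·136 + 3·170 = 95
U: -21898 − 95 = -21993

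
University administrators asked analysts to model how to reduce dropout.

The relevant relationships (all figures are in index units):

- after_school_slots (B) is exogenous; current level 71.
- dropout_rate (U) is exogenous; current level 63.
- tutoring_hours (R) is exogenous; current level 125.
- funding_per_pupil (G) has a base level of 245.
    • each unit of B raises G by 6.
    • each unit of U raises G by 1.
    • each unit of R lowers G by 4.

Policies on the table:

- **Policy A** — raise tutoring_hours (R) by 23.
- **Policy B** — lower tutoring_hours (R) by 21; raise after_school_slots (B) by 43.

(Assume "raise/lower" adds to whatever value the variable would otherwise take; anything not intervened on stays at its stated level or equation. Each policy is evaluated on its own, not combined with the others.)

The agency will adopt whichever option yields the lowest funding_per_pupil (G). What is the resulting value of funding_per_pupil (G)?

142

Policy A (R + 23):
  B = 71
  U = 63
  R = 125 + 23 = 148
  G = 245 + 6·71 + 63 − 4·148 = 142
Policy B (R − 21, B + 43):
  B = 71 + 43 = 114
  U = 63
  R = 125 − 21 = 104
  G = 245 + 6·114 + 63 − 4·104 = 576
Comparing — Policy A: G=142, Policy B: G=576. Lowest is 142 (Policy A).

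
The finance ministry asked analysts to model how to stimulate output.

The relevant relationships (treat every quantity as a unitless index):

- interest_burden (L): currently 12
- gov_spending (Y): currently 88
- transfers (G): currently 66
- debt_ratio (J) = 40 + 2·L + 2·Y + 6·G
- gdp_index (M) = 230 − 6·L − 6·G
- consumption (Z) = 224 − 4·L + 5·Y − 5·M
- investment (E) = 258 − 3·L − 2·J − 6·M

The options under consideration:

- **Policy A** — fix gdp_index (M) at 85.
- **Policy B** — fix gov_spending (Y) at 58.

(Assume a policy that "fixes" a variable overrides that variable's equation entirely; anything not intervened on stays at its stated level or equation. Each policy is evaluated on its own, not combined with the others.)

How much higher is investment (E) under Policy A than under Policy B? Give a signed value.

Policy A (M := 85):
  L = 12
  Y = 88
  G = 66
  J = 40 + 2·12 + 2·88 + 6·66 = 636
  M = 85
  E = 258 − 3·12 − 2·636 − 6·85 = -1560
Policy B (Y := 58):
  L = 12
  Y = 58
  G = 66
  J = 40 + 2·12 + 2·58 + 6·66 = 576
  M = 230 − 6·12 − 6·66 = -238
  E = 258 − 3·12 − 2·576 − 6·(-238) = 498
E: -1560 − 498 = -2058

-2058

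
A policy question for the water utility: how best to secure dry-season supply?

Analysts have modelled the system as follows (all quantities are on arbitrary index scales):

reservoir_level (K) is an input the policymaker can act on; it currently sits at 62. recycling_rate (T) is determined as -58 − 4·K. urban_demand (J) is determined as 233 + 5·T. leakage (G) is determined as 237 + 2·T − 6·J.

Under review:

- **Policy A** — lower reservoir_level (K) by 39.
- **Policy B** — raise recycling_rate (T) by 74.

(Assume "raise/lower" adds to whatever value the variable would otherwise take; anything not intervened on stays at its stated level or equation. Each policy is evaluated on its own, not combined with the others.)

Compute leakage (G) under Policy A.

Policy A (K − 39):
  K = 62 − 39 = 23
  T = -58 − 4·23 = -150
  J = 233 + 5·(-150) = -517
  G = 237 + 2·(-150) − 6·(-517) = 3039

3039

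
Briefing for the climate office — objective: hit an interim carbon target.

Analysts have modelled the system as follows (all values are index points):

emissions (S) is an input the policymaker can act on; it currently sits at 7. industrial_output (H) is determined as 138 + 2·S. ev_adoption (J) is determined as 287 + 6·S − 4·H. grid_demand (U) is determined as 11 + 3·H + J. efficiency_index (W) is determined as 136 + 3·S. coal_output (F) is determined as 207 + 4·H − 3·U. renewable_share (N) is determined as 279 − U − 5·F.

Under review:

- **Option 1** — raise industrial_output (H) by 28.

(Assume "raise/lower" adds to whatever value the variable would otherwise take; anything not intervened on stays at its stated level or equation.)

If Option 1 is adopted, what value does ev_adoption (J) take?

Option 1 (H + 28):
  S = 7
  H = 138 + 2·7 (+28 from intervention) = 180
  J = 287 + 6·7 − 4·180 = -391

-391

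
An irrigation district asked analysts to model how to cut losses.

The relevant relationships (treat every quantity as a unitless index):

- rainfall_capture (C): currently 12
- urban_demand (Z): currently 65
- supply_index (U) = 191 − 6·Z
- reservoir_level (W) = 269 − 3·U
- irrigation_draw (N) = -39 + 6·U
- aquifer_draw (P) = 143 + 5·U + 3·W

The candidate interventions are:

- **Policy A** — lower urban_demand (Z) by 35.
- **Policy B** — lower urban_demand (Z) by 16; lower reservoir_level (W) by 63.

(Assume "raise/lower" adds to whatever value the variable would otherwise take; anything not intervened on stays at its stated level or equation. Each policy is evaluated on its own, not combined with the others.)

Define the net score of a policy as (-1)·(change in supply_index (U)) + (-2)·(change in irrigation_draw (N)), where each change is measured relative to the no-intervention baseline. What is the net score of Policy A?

Baseline:
  Z = 65
  U = 191 − 6·65 = -199
  N = -39 + 6·(-199) = -1233
Policy A (Z − 35):
  Z = 65 − 35 = 30
  U = 191 − 6·30 = 11
  N = -39 + 6·11 = 27
ΔU = 11 − (-199) = 210; ΔN = 27 − (-1233) = 1260
Score = (-1)·210 + (-2)·1260 = -2730

-2730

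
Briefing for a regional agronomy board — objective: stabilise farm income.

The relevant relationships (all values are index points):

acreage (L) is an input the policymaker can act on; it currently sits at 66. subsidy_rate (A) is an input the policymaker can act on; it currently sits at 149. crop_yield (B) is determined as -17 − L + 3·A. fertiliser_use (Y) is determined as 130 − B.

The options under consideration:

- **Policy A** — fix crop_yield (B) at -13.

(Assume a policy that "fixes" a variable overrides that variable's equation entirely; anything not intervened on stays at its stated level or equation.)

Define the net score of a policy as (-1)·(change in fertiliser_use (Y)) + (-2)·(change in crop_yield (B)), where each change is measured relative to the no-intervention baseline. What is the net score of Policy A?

Baseline:
  L = 66
  A = 149
  B = -17 − 66 + 3·149 = 364
  Y = 130 − 364 = -234
Policy A (B := -13):
  L = 66
  A = 149
  B = -13
  Y = 130 − (-13) = 143
ΔY = 143 − (-234) = 377; ΔB = -13 − 364 = -377
Score = (-1)·377 + (-2)·(-377) = 377

377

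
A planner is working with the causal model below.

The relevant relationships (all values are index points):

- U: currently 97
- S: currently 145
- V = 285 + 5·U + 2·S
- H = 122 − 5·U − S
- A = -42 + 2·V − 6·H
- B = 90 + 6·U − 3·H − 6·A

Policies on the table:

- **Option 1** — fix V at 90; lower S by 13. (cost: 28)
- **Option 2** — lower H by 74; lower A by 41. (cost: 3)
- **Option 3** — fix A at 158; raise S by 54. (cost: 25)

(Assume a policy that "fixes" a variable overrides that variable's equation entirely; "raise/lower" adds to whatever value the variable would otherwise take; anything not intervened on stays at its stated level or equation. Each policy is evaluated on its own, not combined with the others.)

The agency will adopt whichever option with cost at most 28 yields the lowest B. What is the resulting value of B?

Option 1 (V := 90, S − 13):
  U = 97
  S = 145 − 13 = 132
  V = 90
  H = 122 − 5·97 − 132 = -495
  A = -42 + 2·90 − 6·(-495) = 3108
  B = 90 + 6·97 − 3·(-495) − 6·3108 = -16491
Option 2 (H − 74, A − 41):
  U = 97
  S = 145
  V = 285 + 5·97 + 2·145 = 1060
  H = 122 − 5·97 − 145 (−74 from intervention) = -582
  A = -42 + 2·1060 − 6·(-582) (−41 from intervention) = 5529
  B = 90 + 6·97 − 3·(-582) − 6·5529 = -30756
Option 3 (A := 158, S + 54):
  U = 97
  S = 145 + 54 = 199
  V = 285 + 5·97 + 2·199 = 1168
  H = 122 − 5·97 − 199 = -562
  A = 158
  B = 90 + 6·97 − 3·(-562) − 6·158 = 1410
Comparing — Option 1: B=-16491, Option 2: B=-30756, Option 3: B=1410. Lowest is -30756 (Option 2).

-30756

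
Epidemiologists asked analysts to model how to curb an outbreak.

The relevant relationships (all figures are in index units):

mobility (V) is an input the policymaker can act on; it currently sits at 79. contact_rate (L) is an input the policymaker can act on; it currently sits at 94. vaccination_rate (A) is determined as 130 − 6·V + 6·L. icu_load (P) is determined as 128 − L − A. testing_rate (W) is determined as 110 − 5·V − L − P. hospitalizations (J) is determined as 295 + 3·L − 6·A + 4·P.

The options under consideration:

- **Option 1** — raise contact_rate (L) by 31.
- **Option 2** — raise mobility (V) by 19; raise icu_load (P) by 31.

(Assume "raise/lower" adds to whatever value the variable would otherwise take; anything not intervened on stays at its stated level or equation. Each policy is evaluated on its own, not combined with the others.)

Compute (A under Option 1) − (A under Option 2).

Option 1 (L + 31):
  V = 79
  L = 94 + 31 = 125
  A = 130 − 6·79 + 6·125 = 406
Option 2 (V + 19, P + 31):
  V = 79 + 19 = 98
  L = 94
  A = 130 − 6·98 + 6·94 = 106
A: 406 − 106 = 300

300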